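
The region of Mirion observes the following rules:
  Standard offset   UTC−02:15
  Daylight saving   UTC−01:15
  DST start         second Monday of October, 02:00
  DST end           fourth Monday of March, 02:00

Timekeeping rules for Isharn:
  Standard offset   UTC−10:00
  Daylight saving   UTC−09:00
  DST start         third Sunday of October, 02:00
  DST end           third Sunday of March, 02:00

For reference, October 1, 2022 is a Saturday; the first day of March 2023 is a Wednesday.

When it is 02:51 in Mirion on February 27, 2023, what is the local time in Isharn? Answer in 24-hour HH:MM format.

19:06

1 October 2022 is a Saturday, so the first Monday is October 3 and the second is October 10.
1 March 2023 is a Wednesday, so the first Monday is March 6 and the fourth is March 27.
February 27, 2023 falls between 10 October 2022 and 27 March 2023, so daylight saving is in effect and Mirion is at UTC−01:15.
02:51 Mirion + 1h15m = 04:06 UTC.
1 October 2022 is a Saturday, so the first Sunday is October 2 and the third is October 16.
1 March 2023 is a Wednesday, so the first Sunday is March 5 and the third is March 19.
At the standard offset (UTC−10:00), 04:06 UTC − 10h = 18:06 Isharn standard time (rolling into the previous day, 26 February 2023).
The standard-time date in Isharn, February 26, 2023, lies within the daylight-saving period (16 October 2022 – 19 March 2023), so Isharn is on daylight time, UTC−09:00.
04:06 UTC − 9h = 19:06 Isharn (rolling into the previous day, 26 February 2023).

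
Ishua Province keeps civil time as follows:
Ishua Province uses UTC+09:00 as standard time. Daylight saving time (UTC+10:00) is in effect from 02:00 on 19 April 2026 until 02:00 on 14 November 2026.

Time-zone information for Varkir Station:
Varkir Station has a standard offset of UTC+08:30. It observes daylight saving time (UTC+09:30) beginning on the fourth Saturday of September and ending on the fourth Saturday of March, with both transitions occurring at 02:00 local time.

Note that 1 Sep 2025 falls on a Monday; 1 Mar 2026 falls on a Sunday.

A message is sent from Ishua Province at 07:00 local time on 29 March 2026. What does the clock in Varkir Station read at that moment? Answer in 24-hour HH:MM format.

29 March 2026 is outside the daylight-saving period (19 April – 14 November), so Ishua Province is on standard time, UTC+09:00.
07:00 Ishua Province − 9h = 22:00 UTC (rolling into the previous day, 28 March 2026).
1 September 2025 is a Monday, so the first Saturday is September 6 and the fourth is September 27.
1 March 2026 is a Sunday, so the first Saturday is March 7 and the fourth is March 28.
At the standard offset (UTC+08:30), 22:00 UTC + 8h30m = 06:30 Varkir Station standard time (rolling into the next day, 29 March 2026).
Daylight saving runs 27 September 2025 – 28 March 2026; the standard-time date in Varkir Station, 29 March 2026, is outside that window, so Varkir Station is on standard time at UTC+08:30.
22:00 UTC + 8h30m = 06:30 Varkir Station (rolling into the next day, 29 March 2026).

06:30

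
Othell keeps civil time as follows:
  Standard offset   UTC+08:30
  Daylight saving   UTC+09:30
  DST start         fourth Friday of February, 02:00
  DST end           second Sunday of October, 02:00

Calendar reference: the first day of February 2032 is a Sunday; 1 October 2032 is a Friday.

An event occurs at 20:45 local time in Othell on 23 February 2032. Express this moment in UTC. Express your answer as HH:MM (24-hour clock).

12:15

1 February 2032 is a Sunday, so the first Friday is February 6 and the fourth is February 27.
1 October 2032 is a Friday, so the first Sunday is October 3 and the second is October 10.
23 February 2032 is outside the daylight-saving period (27 February – 10 October), so Othell is on standard time, UTC+08:30.
20:45 local − 8h30m = 12:15 UTC.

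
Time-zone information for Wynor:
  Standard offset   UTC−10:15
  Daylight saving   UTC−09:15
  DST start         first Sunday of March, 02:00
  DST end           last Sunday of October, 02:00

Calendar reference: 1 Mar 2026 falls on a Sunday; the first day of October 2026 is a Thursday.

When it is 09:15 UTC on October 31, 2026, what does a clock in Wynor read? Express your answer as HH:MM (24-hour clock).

23:00

1 March 2026 is a Sunday, so the first Sunday is March 1.
1 October 2026 is a Thursday, so Sundays fall on 4, 11, 18, 25; the last is October 25.
At the standard offset (UTC−10:15), 09:15 UTC − 10h15m = 23:00 Wynor standard time (rolling into the previous day, 30 October 2026).
Daylight saving runs 1 March – 25 October; the standard-time date in Wynor, October 30, 2026, is outside that window, so Wynor is on standard time at UTC−10:15.
09:15 UTC − 10h15m = 23:00 local (rolling into the previous day, 30 October 2026).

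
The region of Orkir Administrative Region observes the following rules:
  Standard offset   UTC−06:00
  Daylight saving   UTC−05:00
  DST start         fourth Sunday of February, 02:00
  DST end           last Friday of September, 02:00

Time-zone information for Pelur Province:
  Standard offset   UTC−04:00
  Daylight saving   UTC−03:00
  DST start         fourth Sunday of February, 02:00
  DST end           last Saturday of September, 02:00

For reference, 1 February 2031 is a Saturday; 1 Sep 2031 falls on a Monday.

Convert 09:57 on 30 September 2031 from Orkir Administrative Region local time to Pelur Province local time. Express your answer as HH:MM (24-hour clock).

11:57

1 February 2031 is a Saturday, so the first Sunday is February 2 and the fourth is February 23.
1 September 2031 is a Monday, so Fridays fall on 5, 12, 19, 26; the last is September 26.
Daylight saving runs 23 February – 26 September; 30 September 2031 is outside that window, so Orkir Administrative Region is on standard time at UTC−06:00.
09:57 Orkir Administrative Region + 6h = 15:57 UTC.
1 February 2031 is a Saturday, so the first Sunday is February 2 and the fourth is February 23.
1 September 2031 is a Monday, so Saturdays fall on 6, 13, 20, 27; the last is September 27.
At the standard offset (UTC−04:00), 15:57 UTC − 4h = 11:57 Pelur Province standard time.
The standard-time date in Pelur Province, 30 September 2031, is outside the daylight-saving period (23 February – 27 September), so Pelur Province is on standard time, UTC−04:00.
15:57 UTC − 4h = 11:57 Pelur Province.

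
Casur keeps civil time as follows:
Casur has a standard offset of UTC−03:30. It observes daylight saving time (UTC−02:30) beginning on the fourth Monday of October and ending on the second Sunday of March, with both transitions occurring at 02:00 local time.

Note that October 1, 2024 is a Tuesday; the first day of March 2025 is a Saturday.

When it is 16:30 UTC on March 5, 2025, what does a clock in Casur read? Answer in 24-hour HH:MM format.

1 October 2024 is a Tuesday, so the first Monday is October 7 and the fourth is October 28.
1 March 2025 is a Saturday, so the first Sunday is March 2 and the second is March 9.
At the standard offset (UTC−03:30), 16:30 UTC − 3h30m = 13:00 Casur standard time.
Daylight saving runs 28 October 2024 – 9 March 2025; the standard-time date in Casur, March 5, 2025, is inside that window, so Casur is at UTC−02:30.
16:30 UTC − 2h30m = 14:00 local.

14:00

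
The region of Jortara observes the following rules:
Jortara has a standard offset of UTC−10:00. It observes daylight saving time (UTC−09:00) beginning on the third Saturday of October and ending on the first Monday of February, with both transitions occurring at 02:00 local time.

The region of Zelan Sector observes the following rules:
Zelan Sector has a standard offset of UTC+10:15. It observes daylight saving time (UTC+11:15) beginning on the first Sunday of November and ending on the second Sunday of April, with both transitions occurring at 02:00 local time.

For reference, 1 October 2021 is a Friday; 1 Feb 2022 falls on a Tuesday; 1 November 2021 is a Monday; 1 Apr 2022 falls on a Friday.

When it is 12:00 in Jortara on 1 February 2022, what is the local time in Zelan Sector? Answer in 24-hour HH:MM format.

08:15

1 October 2021 is a Friday, so the first Saturday is October 2 and the third is October 16.
1 February 2022 is a Tuesday, so the first Monday is February 7.
1 February 2022 lies within the daylight-saving period (16 October 2021 – 7 February 2022), so Jortara is on daylight time, UTC−09:00.
12:00 Jortara + 9h = 21:00 UTC.
1 November 2021 is a Monday, so the first Sunday is November 7.
1 April 2022 is a Friday, so the first Sunday is April 3 and the second is April 10.
At the standard offset (UTC+10:15), 21:00 UTC + 10h15m = 07:15 Zelan Sector standard time (rolling into the next day, 2 February 2022).
The standard-time date in Zelan Sector, 2 February 2022, lies within the daylight-saving period (7 November 2021 – 10 April 2022), so Zelan Sector is on daylight time, UTC+11:15.
21:00 UTC + 11h15m = 08:15 Zelan Sector (rolling into the next day, 2 February 2022).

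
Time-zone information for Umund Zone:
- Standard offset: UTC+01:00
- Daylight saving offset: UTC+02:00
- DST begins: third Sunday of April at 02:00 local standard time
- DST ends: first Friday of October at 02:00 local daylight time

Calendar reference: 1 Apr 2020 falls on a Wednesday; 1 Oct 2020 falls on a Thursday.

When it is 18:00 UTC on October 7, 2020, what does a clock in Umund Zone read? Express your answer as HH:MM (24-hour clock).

19:00

1 April 2020 is a Wednesday, so the first Sunday is April 5 and the third is April 19.
1 October 2020 is a Thursday, so the first Friday is October 2.
At the standard offset (UTC+01:00), 18:00 UTC + 1h = 19:00 Umund Zone standard time.
Daylight saving runs 19 April – 2 October; the standard-time date in Umund Zone, October 7, 2020, is outside that window, so Umund Zone is on standard time at UTC+01:00.
18:00 UTC + 1h = 19:00 local.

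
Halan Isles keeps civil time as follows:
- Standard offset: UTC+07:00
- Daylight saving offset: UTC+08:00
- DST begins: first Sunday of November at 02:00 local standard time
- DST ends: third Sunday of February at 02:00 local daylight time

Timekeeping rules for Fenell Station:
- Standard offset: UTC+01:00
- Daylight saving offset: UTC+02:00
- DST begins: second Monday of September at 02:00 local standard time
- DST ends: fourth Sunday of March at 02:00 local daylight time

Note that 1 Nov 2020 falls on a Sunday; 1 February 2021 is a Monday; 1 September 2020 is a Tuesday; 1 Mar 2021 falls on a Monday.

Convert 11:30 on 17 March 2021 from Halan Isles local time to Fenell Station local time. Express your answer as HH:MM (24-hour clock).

06:30

1 November 2020 is a Sunday, so the first Sunday is November 1.
1 February 2021 is a Monday, so the first Sunday is February 7 and the third is February 21.
17 March 2021 is outside the daylight-saving period (1 November 2020 – 21 February 2021), so Halan Isles is on standard time, UTC+07:00.
11:30 Halan Isles − 7h = 04:30 UTC.
1 September 2020 is a Tuesday, so the first Monday is September 7 and the second is September 14.
1 March 2021 is a Monday, so the first Sunday is March 7 and the fourth is March 28.
At the standard offset (UTC+01:00), 04:30 UTC + 1h = 05:30 Fenell Station standard time.
The standard-time date in Fenell Station, 17 March 2021, lies within the daylight-saving period (14 September 2020 – 28 March 2021), so Fenell Station is on daylight time, UTC+02:00.
04:30 UTC + 2h = 06:30 Fenell Station.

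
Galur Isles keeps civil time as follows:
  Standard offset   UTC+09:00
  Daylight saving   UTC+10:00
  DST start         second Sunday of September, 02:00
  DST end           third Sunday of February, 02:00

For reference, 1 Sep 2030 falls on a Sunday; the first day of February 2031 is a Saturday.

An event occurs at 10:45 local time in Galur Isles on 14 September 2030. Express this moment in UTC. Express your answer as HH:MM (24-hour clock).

00:45

1 September 2030 is a Sunday, so the first Sunday is September 1 and the second is September 8.
1 February 2031 is a Saturday, so the first Sunday is February 2 and the third is February 16.
14 September 2030 lies within the daylight-saving period (8 September 2030 – 16 February 2031), so Galur Isles is on daylight time, UTC+10:00.
10:45 local − 10h = 00:45 UTC.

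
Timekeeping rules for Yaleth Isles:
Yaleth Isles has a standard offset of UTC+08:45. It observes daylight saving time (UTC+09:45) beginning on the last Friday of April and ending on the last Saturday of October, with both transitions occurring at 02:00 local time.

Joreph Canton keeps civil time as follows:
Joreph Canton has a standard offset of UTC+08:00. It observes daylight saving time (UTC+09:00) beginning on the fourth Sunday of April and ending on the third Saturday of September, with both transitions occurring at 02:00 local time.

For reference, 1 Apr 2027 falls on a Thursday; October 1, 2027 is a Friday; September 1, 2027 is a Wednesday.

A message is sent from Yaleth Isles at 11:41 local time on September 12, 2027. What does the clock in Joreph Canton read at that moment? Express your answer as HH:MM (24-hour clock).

1 April 2027 is a Thursday, so Fridays fall on 2, 9, 16, 23, 30; the last is April 30.
1 October 2027 is a Friday, so Saturdays fall on 2, 9, 16, 23, 30; the last is October 30.
September 12, 2027 falls between 30 April and 30 October, so daylight saving is in effect and Yaleth Isles is at UTC+09:45.
11:41 Yaleth Isles − 9h45m = 01:56 UTC.
1 April 2027 is a Thursday, so the first Sunday is April 4 and the fourth is April 25.
1 September 2027 is a Wednesday, so the first Saturday is September 4 and the third is September 18.
At the standard offset (UTC+08:00), 01:56 UTC + 8h = 09:56 Joreph Canton standard time.
The standard-time date in Joreph Canton, September 12, 2027, lies within the daylight-saving period (25 April – 18 September), so Joreph Canton is on daylight time, UTC+09:00.
01:56 UTC + 9h = 10:56 Joreph Canton.

10:56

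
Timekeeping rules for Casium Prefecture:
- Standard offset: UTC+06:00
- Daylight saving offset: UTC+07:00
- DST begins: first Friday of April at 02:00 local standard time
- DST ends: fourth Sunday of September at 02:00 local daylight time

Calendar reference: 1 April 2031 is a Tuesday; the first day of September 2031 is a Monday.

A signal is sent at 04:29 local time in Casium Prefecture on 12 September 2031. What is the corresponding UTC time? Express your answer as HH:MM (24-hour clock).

1 April 2031 is a Tuesday, so the first Friday is April 4.
1 September 2031 is a Monday, so the first Sunday is September 7 and the fourth is September 28.
12 September 2031 lies within the daylight-saving period (4 April – 28 September), so Casium Prefecture is on daylight time, UTC+07:00.
04:29 local − 7h = 21:29 UTC (rolling into the previous day, 11 September 2031).

21:29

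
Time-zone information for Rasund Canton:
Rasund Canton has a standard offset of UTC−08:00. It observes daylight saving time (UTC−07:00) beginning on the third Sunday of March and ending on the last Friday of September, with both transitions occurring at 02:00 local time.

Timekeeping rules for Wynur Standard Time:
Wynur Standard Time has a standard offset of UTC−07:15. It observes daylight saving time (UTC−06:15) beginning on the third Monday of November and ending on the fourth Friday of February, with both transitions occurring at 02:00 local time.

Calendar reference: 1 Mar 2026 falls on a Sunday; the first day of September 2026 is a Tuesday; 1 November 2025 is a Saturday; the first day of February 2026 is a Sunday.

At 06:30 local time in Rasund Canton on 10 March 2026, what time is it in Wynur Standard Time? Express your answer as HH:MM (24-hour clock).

07:15

1 March 2026 is a Sunday, so the first Sunday is March 1 and the third is March 15.
1 September 2026 is a Tuesday, so Fridays fall on 4, 11, 18, 25; the last is September 25.
10 March 2026 does not fall between 15 March and 25 September, so daylight saving is not in effect and Rasund Canton is at UTC−08:00.
06:30 Rasund Canton + 8h = 14:30 UTC.
1 November 2025 is a Saturday, so the first Monday is November 3 and the third is November 17.
1 February 2026 is a Sunday, so the first Friday is February 6 and the fourth is February 27.
At the standard offset (UTC−07:15), 14:30 UTC − 7h15m = 07:15 Wynur Standard Time standard time.
The standard-time date in Wynur Standard Time, 10 March 2026, does not fall between 17 November 2025 and 27 February 2026, so daylight saving is not in effect and Wynur Standard Time is at UTC−07:15.
14:30 UTC − 7h15m = 07:15 Wynur Standard Time.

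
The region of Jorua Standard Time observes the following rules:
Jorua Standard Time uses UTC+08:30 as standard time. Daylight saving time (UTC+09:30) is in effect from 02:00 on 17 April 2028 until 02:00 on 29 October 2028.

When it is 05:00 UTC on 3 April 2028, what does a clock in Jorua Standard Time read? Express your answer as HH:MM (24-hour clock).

At the standard offset (UTC+08:30), 05:00 UTC + 8h30m = 13:30 Jorua Standard Time standard time.
The standard-time date in Jorua Standard Time, 3 April 2028, is outside the daylight-saving period (17 April – 29 October), so Jorua Standard Time is on standard time, UTC+08:30.
05:00 UTC + 8h30m = 13:30 local.

13:30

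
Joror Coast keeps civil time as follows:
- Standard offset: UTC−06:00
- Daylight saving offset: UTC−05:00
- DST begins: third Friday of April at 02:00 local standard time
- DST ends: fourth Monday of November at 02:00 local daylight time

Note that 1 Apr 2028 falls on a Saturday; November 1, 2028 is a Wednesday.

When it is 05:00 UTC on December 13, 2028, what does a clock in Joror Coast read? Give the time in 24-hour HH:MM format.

1 April 2028 is a Saturday, so the first Friday is April 7 and the third is April 21.
1 November 2028 is a Wednesday, so the first Monday is November 6 and the fourth is November 27.
At the standard offset (UTC−06:00), 05:00 UTC − 6h = 23:00 Joror Coast standard time (rolling into the previous day, 12 December 2028).
The standard-time date in Joror Coast, December 12, 2028, does not fall between 21 April and 27 November, so daylight saving is not in effect and Joror Coast is at UTC−06:00.
05:00 UTC − 6h = 23:00 local (rolling into the previous day, 12 December 2028).

23:00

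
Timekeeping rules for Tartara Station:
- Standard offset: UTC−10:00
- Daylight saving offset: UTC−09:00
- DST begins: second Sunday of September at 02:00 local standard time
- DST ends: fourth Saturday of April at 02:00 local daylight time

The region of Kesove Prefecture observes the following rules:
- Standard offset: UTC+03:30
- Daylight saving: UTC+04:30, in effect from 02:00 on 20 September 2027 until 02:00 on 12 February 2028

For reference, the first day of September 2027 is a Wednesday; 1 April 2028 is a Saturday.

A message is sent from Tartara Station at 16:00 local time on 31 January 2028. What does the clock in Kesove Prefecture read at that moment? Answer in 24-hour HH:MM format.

05:30

1 September 2027 is a Wednesday, so the first Sunday is September 5 and the second is September 12.
1 April 2028 is a Saturday, so the first Saturday is April 1 and the fourth is April 22.
Daylight saving runs 12 September 2027 – 22 April 2028; 31 January 2028 is inside that window, so Tartara Station is at UTC−09:00.
16:00 Tartara Station + 9h = 01:00 UTC (rolling into the next day, 1 February 2028).
At the standard offset (UTC+03:30), 01:00 UTC + 3h30m = 04:30 Kesove Prefecture standard time.
The standard-time date in Kesove Prefecture, 1 February 2028, lies within the daylight-saving period (20 September 2027 – 12 February 2028), so Kesove Prefecture is on daylight time, UTC+04:30.
01:00 UTC + 4h30m = 05:30 Kesove Prefecture.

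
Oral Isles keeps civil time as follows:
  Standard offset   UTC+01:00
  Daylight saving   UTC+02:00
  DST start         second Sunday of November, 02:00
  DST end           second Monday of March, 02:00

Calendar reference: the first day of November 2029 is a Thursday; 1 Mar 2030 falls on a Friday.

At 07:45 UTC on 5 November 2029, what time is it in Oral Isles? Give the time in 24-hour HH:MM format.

1 November 2029 is a Thursday, so the first Sunday is November 4 and the second is November 11.
1 March 2030 is a Friday, so the first Monday is March 4 and the second is March 11.
At the standard offset (UTC+01:00), 07:45 UTC + 1h = 08:45 Oral Isles standard time.
The standard-time date in Oral Isles, 5 November 2029, is outside the daylight-saving period (11 November 2029 – 11 March 2030), so Oral Isles is on standard time, UTC+01:00.
07:45 UTC + 1h = 08:45 local.

08:45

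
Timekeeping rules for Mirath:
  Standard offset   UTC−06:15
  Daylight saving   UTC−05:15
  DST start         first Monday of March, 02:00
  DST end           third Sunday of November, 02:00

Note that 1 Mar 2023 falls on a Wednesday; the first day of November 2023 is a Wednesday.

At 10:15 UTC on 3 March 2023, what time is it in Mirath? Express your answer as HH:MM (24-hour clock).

1 March 2023 is a Wednesday, so the first Monday is March 6.
1 November 2023 is a Wednesday, so the first Sunday is November 5 and the third is November 19.
At the standard offset (UTC−06:15), 10:15 UTC − 6h15m = 04:00 Mirath standard time.
Daylight saving runs 6 March – 19 November; the standard-time date in Mirath, 3 March 2023, is outside that window, so Mirath is on standard time at UTC−06:15.
10:15 UTC − 6h15m = 04:00 local.

04:00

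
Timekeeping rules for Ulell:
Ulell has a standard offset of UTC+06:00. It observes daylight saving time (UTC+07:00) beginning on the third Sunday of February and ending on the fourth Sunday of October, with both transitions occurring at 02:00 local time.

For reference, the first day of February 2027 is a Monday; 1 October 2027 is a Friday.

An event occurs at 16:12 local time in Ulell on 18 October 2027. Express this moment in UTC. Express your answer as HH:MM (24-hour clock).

1 February 2027 is a Monday, so the first Sunday is February 7 and the third is February 21.
1 October 2027 is a Friday, so the first Sunday is October 3 and the fourth is October 24.
18 October 2027 lies within the daylight-saving period (21 February – 24 October), so Ulell is on daylight time, UTC+07:00.
16:12 local − 7h = 09:12 UTC.

09:12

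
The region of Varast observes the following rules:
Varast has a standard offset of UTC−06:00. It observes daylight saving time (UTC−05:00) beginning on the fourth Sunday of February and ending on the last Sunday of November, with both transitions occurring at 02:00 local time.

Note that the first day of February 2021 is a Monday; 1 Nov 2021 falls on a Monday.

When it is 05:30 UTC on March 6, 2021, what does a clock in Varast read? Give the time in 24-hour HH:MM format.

00:30

1 February 2021 is a Monday, so the first Sunday is February 7 and the fourth is February 28.
1 November 2021 is a Monday, so Sundays fall on 7, 14, 21, 28; the last is November 28.
At the standard offset (UTC−06:00), 05:30 UTC − 6h = 23:30 Varast standard time (rolling into the previous day, 5 March 2021).
The standard-time date in Varast, March 5, 2021, falls between 28 February and 28 November, so daylight saving is in effect and Varast is at UTC−05:00.
05:30 UTC − 5h = 00:30 local.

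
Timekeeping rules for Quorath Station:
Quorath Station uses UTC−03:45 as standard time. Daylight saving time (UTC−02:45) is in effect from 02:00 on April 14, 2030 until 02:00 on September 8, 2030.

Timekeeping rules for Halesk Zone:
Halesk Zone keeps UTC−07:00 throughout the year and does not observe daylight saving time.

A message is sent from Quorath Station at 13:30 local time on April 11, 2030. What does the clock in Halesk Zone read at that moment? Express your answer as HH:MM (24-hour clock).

April 11, 2030 is outside the daylight-saving period (14 April – 8 September), so Quorath Station is on standard time, UTC−03:45.
13:30 Quorath Station + 3h45m = 17:15 UTC.
Halesk Zone stays on UTC−07:00 all year.
17:15 UTC − 7h = 10:15 Halesk Zone.

10:15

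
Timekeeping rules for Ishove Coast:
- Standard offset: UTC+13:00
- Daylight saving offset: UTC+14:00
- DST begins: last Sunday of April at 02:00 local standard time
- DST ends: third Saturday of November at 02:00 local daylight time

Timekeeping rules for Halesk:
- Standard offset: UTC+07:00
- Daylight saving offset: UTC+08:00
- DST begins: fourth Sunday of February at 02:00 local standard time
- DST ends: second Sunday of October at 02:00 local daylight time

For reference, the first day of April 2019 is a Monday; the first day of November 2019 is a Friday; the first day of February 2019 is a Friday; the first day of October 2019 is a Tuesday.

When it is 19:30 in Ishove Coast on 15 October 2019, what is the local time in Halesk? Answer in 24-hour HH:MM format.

12:30

1 April 2019 is a Monday, so Sundays fall on 7, 14, 21, 28; the last is April 28.
1 November 2019 is a Friday, so the first Saturday is November 2 and the third is November 16.
Daylight saving runs 28 April – 16 November; 15 October 2019 is inside that window, so Ishove Coast is at UTC+14:00.
19:30 Ishove Coast − 14h = 05:30 UTC.
1 February 2019 is a Friday, so the first Sunday is February 3 and the fourth is February 24.
1 October 2019 is a Tuesday, so the first Sunday is October 6 and the second is October 13.
At the standard offset (UTC+07:00), 05:30 UTC + 7h = 12:30 Halesk standard time.
Daylight saving runs 24 February – 13 October; the standard-time date in Halesk, 15 October 2019, is outside that window, so Halesk is on standard time at UTC+07:00.
05:30 UTC + 7h = 12:30 Halesk.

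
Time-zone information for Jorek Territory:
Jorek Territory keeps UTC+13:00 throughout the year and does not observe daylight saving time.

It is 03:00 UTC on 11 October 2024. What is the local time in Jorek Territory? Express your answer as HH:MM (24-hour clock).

16:00

Jorek Territory has no daylight saving, so its offset is UTC+13:00 year-round.
03:00 UTC + 13h = 16:00 local.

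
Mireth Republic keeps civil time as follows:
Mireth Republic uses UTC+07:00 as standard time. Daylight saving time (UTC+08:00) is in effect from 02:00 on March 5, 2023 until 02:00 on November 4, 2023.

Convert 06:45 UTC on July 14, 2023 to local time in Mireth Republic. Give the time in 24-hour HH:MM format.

14:45

At the standard offset (UTC+07:00), 06:45 UTC + 7h = 13:45 Mireth Republic standard time.
The standard-time date in Mireth Republic, July 14, 2023, lies within the daylight-saving period (5 March – 4 November), so Mireth Republic is on daylight time, UTC+08:00.
06:45 UTC + 8h = 14:45 local.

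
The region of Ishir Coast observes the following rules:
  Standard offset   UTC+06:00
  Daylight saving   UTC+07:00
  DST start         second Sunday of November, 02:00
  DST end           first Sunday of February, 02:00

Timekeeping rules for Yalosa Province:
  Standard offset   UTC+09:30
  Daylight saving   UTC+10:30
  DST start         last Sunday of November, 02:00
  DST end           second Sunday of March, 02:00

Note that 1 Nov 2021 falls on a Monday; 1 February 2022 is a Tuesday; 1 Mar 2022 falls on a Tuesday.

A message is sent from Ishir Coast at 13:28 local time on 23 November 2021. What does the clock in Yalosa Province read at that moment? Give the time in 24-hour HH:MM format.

15:58

1 November 2021 is a Monday, so the first Sunday is November 7 and the second is November 14.
1 February 2022 is a Tuesday, so the first Sunday is February 6.
23 November 2021 lies within the daylight-saving period (14 November 2021 – 6 February 2022), so Ishir Coast is on daylight time, UTC+07:00.
13:28 Ishir Coast − 7h = 06:28 UTC.
1 November 2021 is a Monday, so Sundays fall on 7, 14, 21, 28; the last is November 28.
1 March 2022 is a Tuesday, so the first Sunday is March 6 and the second is March 13.
At the standard offset (UTC+09:30), 06:28 UTC + 9h30m = 15:58 Yalosa Province standard time.
The standard-time date in Yalosa Province, 23 November 2021, does not fall between 28 November 2021 and 13 March 2022, so daylight saving is not in effect and Yalosa Province is at UTC+09:30.
06:28 UTC + 9h30m = 15:58 Yalosa Province.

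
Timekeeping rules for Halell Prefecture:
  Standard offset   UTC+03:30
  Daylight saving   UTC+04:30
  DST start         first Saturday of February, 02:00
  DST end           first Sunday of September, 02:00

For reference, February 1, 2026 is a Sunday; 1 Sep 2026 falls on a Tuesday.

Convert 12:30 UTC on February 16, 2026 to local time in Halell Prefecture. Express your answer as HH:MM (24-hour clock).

17:00

1 February 2026 is a Sunday, so the first Saturday is February 7.
1 September 2026 is a Tuesday, so the first Sunday is September 6.
At the standard offset (UTC+03:30), 12:30 UTC + 3h30m = 16:00 Halell Prefecture standard time.
The standard-time date in Halell Prefecture, February 16, 2026, lies within the daylight-saving period (7 February – 6 September), so Halell Prefecture is on daylight time, UTC+04:30.
12:30 UTC + 4h30m = 17:00 local.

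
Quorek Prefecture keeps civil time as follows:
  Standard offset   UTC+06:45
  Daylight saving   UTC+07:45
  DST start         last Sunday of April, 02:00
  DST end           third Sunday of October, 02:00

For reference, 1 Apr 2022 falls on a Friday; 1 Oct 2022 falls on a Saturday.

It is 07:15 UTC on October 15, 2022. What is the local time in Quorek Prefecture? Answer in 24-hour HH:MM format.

1 April 2022 is a Friday, so Sundays fall on 3, 10, 17, 24; the last is April 24.
1 October 2022 is a Saturday, so the first Sunday is October 2 and the third is October 16.
At the standard offset (UTC+06:45), 07:15 UTC + 6h45m = 14:00 Quorek Prefecture standard time.
Daylight saving runs 24 April – 16 October; the standard-time date in Quorek Prefecture, October 15, 2022, is inside that window, so Quorek Prefecture is at UTC+07:45.
07:15 UTC + 7h45m = 15:00 local.

15:00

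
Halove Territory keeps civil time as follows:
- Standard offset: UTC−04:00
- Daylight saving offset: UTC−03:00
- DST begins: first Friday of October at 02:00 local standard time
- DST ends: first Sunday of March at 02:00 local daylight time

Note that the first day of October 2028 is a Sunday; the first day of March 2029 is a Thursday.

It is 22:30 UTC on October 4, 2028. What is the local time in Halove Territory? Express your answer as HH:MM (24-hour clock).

1 October 2028 is a Sunday, so the first Friday is October 6.
1 March 2029 is a Thursday, so the first Sunday is March 4.
At the standard offset (UTC−04:00), 22:30 UTC − 4h = 18:30 Halove Territory standard time.
Daylight saving runs 6 October 2028 – 4 March 2029; the standard-time date in Halove Territory, October 4, 2028, is outside that window, so Halove Territory is on standard time at UTC−04:00.
22:30 UTC − 4h = 18:30 local.

18:30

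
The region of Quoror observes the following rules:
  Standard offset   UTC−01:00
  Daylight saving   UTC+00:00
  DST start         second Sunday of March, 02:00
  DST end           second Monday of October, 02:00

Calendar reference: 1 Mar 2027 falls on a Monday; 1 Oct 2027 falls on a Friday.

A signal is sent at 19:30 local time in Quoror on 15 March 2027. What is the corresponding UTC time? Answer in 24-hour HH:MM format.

19:30

1 March 2027 is a Monday, so the first Sunday is March 7 and the second is March 14.
1 October 2027 is a Friday, so the first Monday is October 4 and the second is October 11.
Daylight saving runs 14 March – 11 October; 15 March 2027 is inside that window, so Quoror is at UTC+00:00.
19:30 local − 0h = 19:30 UTC.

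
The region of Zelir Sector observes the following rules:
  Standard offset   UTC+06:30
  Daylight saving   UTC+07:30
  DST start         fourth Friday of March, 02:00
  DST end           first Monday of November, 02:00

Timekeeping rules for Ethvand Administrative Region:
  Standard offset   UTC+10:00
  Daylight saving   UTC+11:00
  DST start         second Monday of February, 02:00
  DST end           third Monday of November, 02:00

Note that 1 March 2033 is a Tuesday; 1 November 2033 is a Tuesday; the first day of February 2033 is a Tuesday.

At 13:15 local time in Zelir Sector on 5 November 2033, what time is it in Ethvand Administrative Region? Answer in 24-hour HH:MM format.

16:45

1 March 2033 is a Tuesday, so the first Friday is March 4 and the fourth is March 25.
1 November 2033 is a Tuesday, so the first Monday is November 7.
5 November 2033 falls between 25 March and 7 November, so daylight saving is in effect and Zelir Sector is at UTC+07:30.
13:15 Zelir Sector − 7h30m = 05:45 UTC.
1 February 2033 is a Tuesday, so the first Monday is February 7 and the second is February 14.
1 November 2033 is a Tuesday, so the first Monday is November 7 and the third is November 21.
At the standard offset (UTC+10:00), 05:45 UTC + 10h = 15:45 Ethvand Administrative Region standard time.
Daylight saving runs 14 February – 21 November; the standard-time date in Ethvand Administrative Region, 5 November 2033, is inside that window, so Ethvand Administrative Region is at UTC+11:00.
05:45 UTC + 11h = 16:45 Ethvand Administrative Region.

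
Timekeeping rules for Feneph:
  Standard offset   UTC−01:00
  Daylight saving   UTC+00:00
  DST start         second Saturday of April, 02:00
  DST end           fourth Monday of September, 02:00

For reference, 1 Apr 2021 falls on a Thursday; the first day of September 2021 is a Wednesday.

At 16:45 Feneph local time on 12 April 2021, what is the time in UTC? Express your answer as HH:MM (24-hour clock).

1 April 2021 is a Thursday, so the first Saturday is April 3 and the second is April 10.
1 September 2021 is a Wednesday, so the first Monday is September 6 and the fourth is September 27.
12 April 2021 falls between 10 April and 27 September, so daylight saving is in effect and Feneph is at UTC+00:00.
16:45 local − 0h = 16:45 UTC.

16:45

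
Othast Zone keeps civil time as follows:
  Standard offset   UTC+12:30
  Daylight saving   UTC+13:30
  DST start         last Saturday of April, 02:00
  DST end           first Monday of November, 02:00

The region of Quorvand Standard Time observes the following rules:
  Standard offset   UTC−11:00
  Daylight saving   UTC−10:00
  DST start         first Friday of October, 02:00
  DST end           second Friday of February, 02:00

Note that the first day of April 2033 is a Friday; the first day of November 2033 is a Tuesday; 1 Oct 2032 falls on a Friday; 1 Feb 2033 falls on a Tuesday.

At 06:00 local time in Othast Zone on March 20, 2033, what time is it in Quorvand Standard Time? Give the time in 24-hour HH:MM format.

1 April 2033 is a Friday, so Saturdays fall on 2, 9, 16, 23, 30; the last is April 30.
1 November 2033 is a Tuesday, so the first Monday is November 7.
Daylight saving runs 30 April – 7 November; March 20, 2033 is outside that window, so Othast Zone is on standard time at UTC+12:30.
06:00 Othast Zone − 12h30m = 17:30 UTC (rolling into the previous day, 19 March 2033).
1 October 2032 is a Friday, so the first Friday is October 1.
1 February 2033 is a Tuesday, so the first Friday is February 4 and the second is February 11.
At the standard offset (UTC−11:00), 17:30 UTC − 11h = 06:30 Quorvand Standard Time standard time.
The standard-time date in Quorvand Standard Time, March 19, 2033, is outside the daylight-saving period (1 October 2032 – 11 February 2033), so Quorvand Standard Time is on standard time, UTC−11:00.
17:30 UTC − 11h = 06:30 Quorvand Standard Time.

06:30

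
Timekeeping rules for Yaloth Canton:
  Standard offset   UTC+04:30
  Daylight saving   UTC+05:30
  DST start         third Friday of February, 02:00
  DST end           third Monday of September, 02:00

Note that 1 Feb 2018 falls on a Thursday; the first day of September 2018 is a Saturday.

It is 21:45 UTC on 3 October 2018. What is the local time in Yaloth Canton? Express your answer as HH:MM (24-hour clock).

1 February 2018 is a Thursday, so the first Friday is February 2 and the third is February 16.
1 September 2018 is a Saturday, so the first Monday is September 3 and the third is September 17.
At the standard offset (UTC+04:30), 21:45 UTC + 4h30m = 02:15 Yaloth Canton standard time (rolling into the next day, 4 October 2018).
Daylight saving runs 16 February – 17 September; the standard-time date in Yaloth Canton, 4 October 2018, is outside that window, so Yaloth Canton is on standard time at UTC+04:30.
21:45 UTC + 4h30m = 02:15 local (rolling into the next day, 4 October 2018).

02:15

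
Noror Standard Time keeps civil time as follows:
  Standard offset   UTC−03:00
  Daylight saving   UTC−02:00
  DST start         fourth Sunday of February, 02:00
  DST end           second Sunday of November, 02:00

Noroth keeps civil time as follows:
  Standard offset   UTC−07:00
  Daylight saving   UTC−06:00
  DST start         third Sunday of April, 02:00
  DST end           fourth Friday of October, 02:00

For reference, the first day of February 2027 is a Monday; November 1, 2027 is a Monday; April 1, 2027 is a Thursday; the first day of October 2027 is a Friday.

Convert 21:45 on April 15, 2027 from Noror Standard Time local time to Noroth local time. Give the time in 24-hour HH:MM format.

1 February 2027 is a Monday, so the first Sunday is February 7 and the fourth is February 28.
1 November 2027 is a Monday, so the first Sunday is November 7 and the second is November 14.
April 15, 2027 falls between 28 February and 14 November, so daylight saving is in effect and Noror Standard Time is at UTC−02:00.
21:45 Noror Standard Time + 2h = 23:45 UTC.
1 April 2027 is a Thursday, so the first Sunday is April 4 and the third is April 18.
1 October 2027 is a Friday, so the first Friday is October 1 and the fourth is October 22.
At the standard offset (UTC−07:00), 23:45 UTC − 7h = 16:45 Noroth standard time.
The standard-time date in Noroth, April 15, 2027, does not fall between 18 April and 22 October, so daylight saving is not in effect and Noroth is at UTC−07:00.
23:45 UTC − 7h = 16:45 Noroth.

16:45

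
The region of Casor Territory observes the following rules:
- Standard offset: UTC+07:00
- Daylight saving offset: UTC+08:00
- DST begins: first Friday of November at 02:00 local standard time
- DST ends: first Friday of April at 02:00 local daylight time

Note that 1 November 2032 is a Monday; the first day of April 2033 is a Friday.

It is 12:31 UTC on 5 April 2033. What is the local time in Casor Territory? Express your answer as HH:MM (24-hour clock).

1 November 2032 is a Monday, so the first Friday is November 5.
1 April 2033 is a Friday, so the first Friday is April 1.
At the standard offset (UTC+07:00), 12:31 UTC + 7h = 19:31 Casor Territory standard time.
The standard-time date in Casor Territory, 5 April 2033, does not fall between 5 November 2032 and 1 April 2033, so daylight saving is not in effect and Casor Territory is at UTC+07:00.
12:31 UTC + 7h = 19:31 local.

19:31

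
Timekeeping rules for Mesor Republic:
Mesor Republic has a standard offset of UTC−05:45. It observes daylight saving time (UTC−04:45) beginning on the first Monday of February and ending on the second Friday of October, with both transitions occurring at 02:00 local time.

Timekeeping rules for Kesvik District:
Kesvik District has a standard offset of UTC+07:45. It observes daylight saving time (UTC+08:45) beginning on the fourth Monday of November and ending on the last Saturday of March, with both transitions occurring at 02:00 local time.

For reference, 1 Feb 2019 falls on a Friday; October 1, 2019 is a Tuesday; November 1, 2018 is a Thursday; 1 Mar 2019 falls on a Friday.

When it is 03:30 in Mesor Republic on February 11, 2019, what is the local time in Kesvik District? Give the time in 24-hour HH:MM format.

17:00

1 February 2019 is a Friday, so the first Monday is February 4.
1 October 2019 is a Tuesday, so the first Friday is October 4 and the second is October 11.
February 11, 2019 lies within the daylight-saving period (4 February – 11 October), so Mesor Republic is on daylight time, UTC−04:45.
03:30 Mesor Republic + 4h45m = 08:15 UTC.
1 November 2018 is a Thursday, so the first Monday is November 5 and the fourth is November 26.
1 March 2019 is a Friday, so Saturdays fall on 2, 9, 16, 23, 30; the last is March 30.
At the standard offset (UTC+07:45), 08:15 UTC + 7h45m = 16:00 Kesvik District standard time.
Daylight saving runs 26 November 2018 – 30 March 2019; the standard-time date in Kesvik District, February 11, 2019, is inside that window, so Kesvik District is at UTC+08:45.
08:15 UTC + 8h45m = 17:00 Kesvik District.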